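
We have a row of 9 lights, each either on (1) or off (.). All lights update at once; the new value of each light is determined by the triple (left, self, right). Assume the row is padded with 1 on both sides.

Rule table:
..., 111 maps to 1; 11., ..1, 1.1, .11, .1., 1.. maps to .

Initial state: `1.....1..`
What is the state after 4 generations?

...11111.

..111....
...1..11.
.1.......
...11111.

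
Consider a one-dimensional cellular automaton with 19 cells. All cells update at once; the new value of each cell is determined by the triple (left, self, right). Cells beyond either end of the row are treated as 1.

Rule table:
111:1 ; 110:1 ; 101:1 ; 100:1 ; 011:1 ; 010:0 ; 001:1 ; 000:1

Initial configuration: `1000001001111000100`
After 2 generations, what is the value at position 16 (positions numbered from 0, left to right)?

1

generation 1: 1111110111111111011
generation 2: 1111111111111111111
position 16 holds 1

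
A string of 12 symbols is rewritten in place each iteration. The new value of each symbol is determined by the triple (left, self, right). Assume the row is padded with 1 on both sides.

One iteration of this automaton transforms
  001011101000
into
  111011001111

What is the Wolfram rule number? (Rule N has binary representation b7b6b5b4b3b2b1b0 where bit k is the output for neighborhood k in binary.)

position 5: 111 → 1  (bit 7 = 1)
position 6: 110 → 0  (bit 6 = 0)
position 3: 101 → 0  (bit 5 = 0)
position 0: 100 → 1  (bit 4 = 1)
position 4: 011 → 1  (bit 3 = 1)
position 2: 010 → 1  (bit 2 = 1)
position 1: 001 → 1  (bit 1 = 1)
position 10: 000 → 1  (bit 0 = 1)
bits b7..b0 = 10011111 = 159

159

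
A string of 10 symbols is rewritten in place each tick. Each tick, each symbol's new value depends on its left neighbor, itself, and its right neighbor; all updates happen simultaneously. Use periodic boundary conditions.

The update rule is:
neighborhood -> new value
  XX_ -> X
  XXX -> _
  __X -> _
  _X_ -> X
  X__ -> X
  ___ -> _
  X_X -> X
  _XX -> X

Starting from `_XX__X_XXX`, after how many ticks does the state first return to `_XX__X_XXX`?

XXXX_XXX_X
___XXX_XXX
X__X_XXX_X
XX_XXX_XXX
_XXX_XXX__
_X_XXX_XX_
_XXX_XXXXX
XX_XXX___X
_XXX_XX__X
XX_XXXXX_X
_XXX___XXX
XX_XX__X_X
_XXXXX_XXX
XX___XXX_X
_XX__X_XXX

15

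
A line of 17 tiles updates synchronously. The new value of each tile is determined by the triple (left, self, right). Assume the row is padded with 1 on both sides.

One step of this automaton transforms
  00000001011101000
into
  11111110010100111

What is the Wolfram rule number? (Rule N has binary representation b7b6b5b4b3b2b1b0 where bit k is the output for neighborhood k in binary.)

position 10: 111 → 0  (bit 7 = 0)
position 11: 110 → 1  (bit 6 = 1)
position 8: 101 → 0  (bit 5 = 0)
position 0: 100 → 1  (bit 4 = 1)
position 9: 011 → 1  (bit 3 = 1)
position 7: 010 → 0  (bit 2 = 0)
position 6: 001 → 1  (bit 1 = 1)
position 1: 000 → 1  (bit 0 = 1)
bits b7..b0 = 01011011 = 91

91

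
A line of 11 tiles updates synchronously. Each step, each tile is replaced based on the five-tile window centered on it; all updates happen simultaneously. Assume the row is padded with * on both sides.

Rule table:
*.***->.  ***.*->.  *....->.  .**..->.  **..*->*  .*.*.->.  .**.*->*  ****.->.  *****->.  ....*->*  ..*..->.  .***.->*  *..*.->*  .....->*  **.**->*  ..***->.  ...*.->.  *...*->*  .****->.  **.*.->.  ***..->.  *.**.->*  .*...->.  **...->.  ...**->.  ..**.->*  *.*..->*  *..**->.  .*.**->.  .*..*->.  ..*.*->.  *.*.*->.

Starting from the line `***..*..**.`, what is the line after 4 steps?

.*...*.*...

...**...***
.*.*..*....
...*.*...*.
.*...*.*...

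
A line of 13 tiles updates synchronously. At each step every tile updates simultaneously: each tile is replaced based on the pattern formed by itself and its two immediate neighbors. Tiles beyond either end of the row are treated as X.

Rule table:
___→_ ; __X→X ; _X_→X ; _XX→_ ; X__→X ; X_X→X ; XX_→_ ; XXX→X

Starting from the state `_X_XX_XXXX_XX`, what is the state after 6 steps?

XXX__X_XX_X_X
XX_XXXX__XXX_
X_X_XX_XX_X_X
_XXX__X__XXX_
X_X_XXXXX_X_X
_XXX_XXX_XXX_

_XXX_XXX_XXX_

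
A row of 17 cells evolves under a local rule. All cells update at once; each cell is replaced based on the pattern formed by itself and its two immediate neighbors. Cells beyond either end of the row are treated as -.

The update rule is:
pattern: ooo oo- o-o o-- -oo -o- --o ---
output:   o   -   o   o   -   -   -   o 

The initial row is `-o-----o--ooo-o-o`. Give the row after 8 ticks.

oo--o--o--o-o--oo

tick 1: --oooo--o--o-o-o-
tick 2: o--oo-o--o--o-o-o
tick 3: -o---o-o--o--o-o-
tick 4: --oo--o-o--o--o-o
tick 5: o---o--o-o--o--o-
tick 6: -oo--o--o-o--o--o
tick 7: ---o--o--o-o--o--
tick 8: oo--o--o--o-o--oo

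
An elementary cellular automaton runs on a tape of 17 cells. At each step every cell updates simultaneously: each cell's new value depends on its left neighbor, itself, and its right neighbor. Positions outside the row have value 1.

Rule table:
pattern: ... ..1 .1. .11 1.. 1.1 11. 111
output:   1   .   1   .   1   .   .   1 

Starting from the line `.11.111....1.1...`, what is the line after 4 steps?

step 1: .....1.111.1.111.
step 2: 1111.1..1..1..1..
step 3: 111..11.11.11.11.
step 4: 11.1.............

11.1.............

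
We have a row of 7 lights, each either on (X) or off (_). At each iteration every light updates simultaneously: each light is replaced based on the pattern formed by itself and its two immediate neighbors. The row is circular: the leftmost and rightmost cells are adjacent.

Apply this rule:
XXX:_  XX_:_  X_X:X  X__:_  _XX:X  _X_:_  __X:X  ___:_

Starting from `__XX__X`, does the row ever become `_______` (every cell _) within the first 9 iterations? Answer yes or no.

no

_XX__X_
XX__X__
X__X__X
__X__XX
_X__XX_
X__XX__
__XX__X  (repeats iteration 0; period 7)
iteration 9: XX__X__
iteration 9 is XX__X__, still not uniform _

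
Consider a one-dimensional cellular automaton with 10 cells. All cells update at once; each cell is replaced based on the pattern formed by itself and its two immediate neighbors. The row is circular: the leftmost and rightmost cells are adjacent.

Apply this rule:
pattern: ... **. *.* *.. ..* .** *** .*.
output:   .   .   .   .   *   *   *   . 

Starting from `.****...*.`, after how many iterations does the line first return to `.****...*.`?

10

****...*..
***...*..*
**...*..**
*...*..***
...*..****
..*..****.
.*..****..
*..****...
..****...*
.****...*.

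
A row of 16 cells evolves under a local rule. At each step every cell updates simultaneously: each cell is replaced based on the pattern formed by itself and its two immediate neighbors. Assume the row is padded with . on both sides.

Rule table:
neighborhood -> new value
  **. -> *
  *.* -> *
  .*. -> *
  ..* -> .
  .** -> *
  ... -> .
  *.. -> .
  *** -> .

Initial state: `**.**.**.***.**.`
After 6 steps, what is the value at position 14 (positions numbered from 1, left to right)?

.

**********.****.
*........***..*.
*........*.*..*.
*........***..*.  (repeats step 2; period 2)
step 6: *........***..*.
position 14 holds .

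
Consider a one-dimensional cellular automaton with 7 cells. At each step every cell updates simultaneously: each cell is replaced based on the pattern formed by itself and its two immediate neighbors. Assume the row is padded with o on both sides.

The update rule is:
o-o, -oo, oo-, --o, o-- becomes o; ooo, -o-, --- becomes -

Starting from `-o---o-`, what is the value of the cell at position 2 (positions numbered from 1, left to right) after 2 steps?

o

o-o-o-o
oo-o-oo
position 2 holds o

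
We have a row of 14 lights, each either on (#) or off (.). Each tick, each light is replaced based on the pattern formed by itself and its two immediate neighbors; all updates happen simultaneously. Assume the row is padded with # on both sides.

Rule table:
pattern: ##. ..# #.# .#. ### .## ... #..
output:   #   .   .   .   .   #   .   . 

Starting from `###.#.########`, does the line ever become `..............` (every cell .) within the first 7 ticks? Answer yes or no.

yes

..#...#.......
..............
all cells are . at tick 2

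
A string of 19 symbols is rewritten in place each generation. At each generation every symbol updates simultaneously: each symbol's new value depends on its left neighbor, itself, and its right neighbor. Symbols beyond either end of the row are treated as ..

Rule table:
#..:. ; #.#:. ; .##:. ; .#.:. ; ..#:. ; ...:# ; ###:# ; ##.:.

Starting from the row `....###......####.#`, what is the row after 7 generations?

.##..#..##########.

###..#..####..##...
.#.......##......##
...#####....####...
##..###..##..##..##
.....#.............
####...############
.##..#..##########.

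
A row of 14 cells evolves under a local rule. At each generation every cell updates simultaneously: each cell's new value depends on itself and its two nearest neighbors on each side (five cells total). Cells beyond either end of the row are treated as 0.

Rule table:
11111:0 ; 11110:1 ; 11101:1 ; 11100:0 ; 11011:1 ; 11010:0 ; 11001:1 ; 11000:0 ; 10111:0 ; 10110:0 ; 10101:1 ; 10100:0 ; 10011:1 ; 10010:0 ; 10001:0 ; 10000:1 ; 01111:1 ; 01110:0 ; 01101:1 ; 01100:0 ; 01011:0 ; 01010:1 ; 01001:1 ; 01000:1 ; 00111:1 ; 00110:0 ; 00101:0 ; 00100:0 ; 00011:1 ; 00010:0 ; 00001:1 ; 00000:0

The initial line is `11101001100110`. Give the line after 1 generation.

10100110011000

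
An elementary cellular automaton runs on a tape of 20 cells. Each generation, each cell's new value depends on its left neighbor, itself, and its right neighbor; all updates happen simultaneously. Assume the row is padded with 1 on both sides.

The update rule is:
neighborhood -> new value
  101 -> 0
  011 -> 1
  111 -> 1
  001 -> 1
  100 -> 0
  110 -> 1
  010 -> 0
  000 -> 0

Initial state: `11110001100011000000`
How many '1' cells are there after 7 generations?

11110011100111000001
11110111101111000011
11110111101111000111
11110111101111001111
11110111101111011111
11110111101111011111  (fixed point — unchanged through generation 7)
count of 1: 17

17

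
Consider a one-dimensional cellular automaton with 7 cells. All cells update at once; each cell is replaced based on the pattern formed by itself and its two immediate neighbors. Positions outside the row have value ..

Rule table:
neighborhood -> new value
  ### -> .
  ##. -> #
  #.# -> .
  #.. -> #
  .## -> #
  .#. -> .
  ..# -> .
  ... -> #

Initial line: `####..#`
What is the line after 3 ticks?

...#..#

#..##..
.#.####
...#..#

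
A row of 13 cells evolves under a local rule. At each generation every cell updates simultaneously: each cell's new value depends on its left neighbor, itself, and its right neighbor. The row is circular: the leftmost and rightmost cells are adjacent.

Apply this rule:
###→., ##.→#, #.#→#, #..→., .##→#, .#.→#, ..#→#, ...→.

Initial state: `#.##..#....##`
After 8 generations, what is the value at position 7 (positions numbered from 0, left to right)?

#

generation 1: ####.##...##.
generation 2: #..####..####
generation 3: #.##..#.##...
generation 4: ####.#####..#
generation 5: ...###...#.##
generation 6: ..##.#..#####
generation 7: .#####.##...#
generation 8: ##...####..##
position 7 holds #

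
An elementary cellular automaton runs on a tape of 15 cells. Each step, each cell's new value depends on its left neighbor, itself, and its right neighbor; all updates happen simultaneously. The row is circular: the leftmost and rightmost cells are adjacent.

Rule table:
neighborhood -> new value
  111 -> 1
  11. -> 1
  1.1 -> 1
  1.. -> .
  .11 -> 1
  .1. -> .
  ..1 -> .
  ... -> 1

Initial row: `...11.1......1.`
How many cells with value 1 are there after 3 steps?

11.111..1111...
111111..1111.1.
111111..11111.1
count of 1: 12

12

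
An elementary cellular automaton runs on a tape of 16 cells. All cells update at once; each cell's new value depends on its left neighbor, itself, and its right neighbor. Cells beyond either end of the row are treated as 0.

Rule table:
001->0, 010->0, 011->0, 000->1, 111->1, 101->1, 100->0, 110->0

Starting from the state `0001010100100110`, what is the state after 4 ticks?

0110011100111100

1100101000000000
0000010011111111
1111000001111110
0110011100111100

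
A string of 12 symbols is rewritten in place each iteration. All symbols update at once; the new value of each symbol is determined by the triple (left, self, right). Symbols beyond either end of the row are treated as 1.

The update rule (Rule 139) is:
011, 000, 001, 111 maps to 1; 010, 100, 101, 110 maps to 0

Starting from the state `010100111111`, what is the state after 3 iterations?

011111111111

000001111111
011111111111
011111111111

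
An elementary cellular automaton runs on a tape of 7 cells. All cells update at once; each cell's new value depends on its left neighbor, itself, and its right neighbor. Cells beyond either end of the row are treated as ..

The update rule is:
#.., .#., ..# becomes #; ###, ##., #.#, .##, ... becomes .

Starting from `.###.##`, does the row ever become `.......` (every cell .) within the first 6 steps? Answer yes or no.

#......
##.....
..#....
.###...
#...#..
##.###.
step 6 is ##.###., still not uniform .

no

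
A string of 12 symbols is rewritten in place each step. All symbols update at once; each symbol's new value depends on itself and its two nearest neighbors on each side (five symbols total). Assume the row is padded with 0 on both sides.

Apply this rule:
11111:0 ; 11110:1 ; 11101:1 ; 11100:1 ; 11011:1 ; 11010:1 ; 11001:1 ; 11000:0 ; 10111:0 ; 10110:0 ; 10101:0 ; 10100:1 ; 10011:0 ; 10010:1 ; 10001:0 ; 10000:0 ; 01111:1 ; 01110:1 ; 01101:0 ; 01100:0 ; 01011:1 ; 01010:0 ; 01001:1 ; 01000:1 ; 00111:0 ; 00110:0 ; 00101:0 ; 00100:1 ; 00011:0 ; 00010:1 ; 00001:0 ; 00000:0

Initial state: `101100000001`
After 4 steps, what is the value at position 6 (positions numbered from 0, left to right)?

010000000011
111000000000
011000000000
000000000000
position 6 holds 0

0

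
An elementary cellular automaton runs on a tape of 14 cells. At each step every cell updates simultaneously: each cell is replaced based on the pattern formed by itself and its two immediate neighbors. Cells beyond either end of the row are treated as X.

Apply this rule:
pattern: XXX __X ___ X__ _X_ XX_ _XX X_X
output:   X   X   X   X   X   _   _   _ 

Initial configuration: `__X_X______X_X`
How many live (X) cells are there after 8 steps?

12

step 1: XXX_XXXXXXXX__
step 2: XX___XXXXXX_XX
step 3: X_XXX_XXXX___X
step 4: ___X___XX_XXX_
step 5: XXXXXXX____X__
step 6: XXXXXX_XXXXXXX
step 7: XXXXX___XXXXXX
step 8: XXXX_XXX_XXXXX
count of X: 12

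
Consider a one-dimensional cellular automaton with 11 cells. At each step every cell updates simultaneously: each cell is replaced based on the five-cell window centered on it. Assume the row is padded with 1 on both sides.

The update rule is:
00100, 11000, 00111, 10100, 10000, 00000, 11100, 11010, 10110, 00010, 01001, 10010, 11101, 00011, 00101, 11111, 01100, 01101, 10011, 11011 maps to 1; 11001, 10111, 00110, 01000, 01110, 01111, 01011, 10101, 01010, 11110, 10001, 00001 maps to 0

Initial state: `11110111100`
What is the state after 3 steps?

10010111101

11011000101
01111101100
10010111101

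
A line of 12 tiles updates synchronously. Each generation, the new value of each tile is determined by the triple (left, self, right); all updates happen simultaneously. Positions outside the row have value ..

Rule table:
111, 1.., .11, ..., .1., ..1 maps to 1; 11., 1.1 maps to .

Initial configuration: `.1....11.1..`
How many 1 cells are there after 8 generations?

1111111..111
111111.1111.
11111..111.1
1111.1111..1
111..111.111
11.1111..11.
1..111.111.1
11111..11..1
count of 1: 8

8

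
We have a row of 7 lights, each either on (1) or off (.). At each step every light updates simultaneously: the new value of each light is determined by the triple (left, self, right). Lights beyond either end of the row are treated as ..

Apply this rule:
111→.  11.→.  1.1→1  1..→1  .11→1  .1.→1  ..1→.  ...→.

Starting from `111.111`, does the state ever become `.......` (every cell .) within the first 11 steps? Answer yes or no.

no

1..11..
11.1.1.
1.11111
111....
1..1...
11.11..
1.11.1.
111.111  (repeats step 0; period 8)
step 11: 1.11111
step 11 is 1.11111, still not uniform .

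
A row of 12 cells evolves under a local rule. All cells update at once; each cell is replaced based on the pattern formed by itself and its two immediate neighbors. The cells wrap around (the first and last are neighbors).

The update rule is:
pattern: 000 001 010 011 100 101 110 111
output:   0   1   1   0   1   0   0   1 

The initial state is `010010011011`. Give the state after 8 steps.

step 1: 011111100000
step 2: 101111010000
step 3: 100110011001
step 4: 011001100110
step 5: 100110011001  (repeats step 3; period 2)
step 8: 011001100110

011001100110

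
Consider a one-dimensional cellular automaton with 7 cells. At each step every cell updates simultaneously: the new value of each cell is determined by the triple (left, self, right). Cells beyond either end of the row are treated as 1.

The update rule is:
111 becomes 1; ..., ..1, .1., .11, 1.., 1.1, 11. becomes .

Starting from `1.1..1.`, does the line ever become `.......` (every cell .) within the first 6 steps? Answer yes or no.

.......
all cells are . at step 1

yes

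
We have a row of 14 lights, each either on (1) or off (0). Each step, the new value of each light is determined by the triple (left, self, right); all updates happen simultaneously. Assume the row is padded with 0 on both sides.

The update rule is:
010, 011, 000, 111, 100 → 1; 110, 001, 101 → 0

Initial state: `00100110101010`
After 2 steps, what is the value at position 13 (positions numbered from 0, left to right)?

step 1: 10110100101011
step 2: 10100110101010
position 13 holds 0

0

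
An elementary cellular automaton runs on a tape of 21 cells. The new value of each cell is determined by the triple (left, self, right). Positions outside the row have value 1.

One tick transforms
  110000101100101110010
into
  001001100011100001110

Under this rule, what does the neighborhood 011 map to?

0

At position 8 the neighborhood is 011; the next row has 0 there.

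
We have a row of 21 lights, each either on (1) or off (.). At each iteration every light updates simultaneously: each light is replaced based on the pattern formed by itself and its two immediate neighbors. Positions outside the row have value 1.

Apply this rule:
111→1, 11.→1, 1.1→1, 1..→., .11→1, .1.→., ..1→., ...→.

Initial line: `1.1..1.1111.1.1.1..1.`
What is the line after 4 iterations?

11....11111111......1

11....111111.1.1....1
11....1111111.1.....1
11....11111111......1
11....11111111......1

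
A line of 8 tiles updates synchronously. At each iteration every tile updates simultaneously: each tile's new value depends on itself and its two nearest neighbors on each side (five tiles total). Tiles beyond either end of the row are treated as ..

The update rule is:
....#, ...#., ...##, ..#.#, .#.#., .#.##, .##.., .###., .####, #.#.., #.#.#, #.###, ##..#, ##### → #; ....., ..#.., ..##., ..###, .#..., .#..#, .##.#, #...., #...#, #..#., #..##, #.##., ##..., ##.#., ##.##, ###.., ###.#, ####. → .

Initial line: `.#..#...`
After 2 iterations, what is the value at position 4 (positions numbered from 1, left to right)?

.

iteration 1: #.......
iteration 2: ........
position 4 holds .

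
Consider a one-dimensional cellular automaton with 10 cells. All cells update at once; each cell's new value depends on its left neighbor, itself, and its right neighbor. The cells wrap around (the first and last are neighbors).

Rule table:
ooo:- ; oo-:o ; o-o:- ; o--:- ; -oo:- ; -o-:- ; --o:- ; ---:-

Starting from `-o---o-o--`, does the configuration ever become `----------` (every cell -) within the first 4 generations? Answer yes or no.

yes

generation 1: ----------
all cells are - at generation 1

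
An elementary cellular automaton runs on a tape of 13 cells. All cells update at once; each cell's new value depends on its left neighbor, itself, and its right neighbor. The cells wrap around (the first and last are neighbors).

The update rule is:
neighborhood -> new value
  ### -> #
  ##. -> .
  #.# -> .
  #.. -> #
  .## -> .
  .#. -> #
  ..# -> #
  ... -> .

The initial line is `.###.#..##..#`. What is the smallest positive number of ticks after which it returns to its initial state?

tick 1: ..#..###..###
tick 2: #####.#.##.#.
tick 3: .###..#....#.
tick 4: #.#.####..###
tick 5: ..#..##.##.##
tick 6: #####........
tick 7: .###.#......#
tick 8: ..#..##....##
tick 9: #####..#..#..
tick 10: .###.########
tick 11: ..#...######.
tick 12: .###.#.####.#
tick 13: ..#..#..##..#
tick 14: ########..###
tick 15: #######.##.##
tick 16: ######......#
tick 17: #####.#....#.
tick 18: .###..##..##.
tick 19: #.#.##..##..#
tick 20: ..#...##..##.
tick 21: .###.#..##..#

21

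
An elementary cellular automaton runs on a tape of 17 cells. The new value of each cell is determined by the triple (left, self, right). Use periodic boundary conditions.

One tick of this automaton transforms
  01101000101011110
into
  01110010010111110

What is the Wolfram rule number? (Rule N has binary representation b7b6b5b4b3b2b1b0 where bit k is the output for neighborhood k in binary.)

233

position 13: 111 → 1  (bit 7 = 1)
position 2: 110 → 1  (bit 6 = 1)
position 3: 101 → 1  (bit 5 = 1)
position 5: 100 → 0  (bit 4 = 0)
position 1: 011 → 1  (bit 3 = 1)
position 4: 010 → 0  (bit 2 = 0)
position 0: 001 → 0  (bit 1 = 0)
position 6: 000 → 1  (bit 0 = 1)
bits b7..b0 = 11101001 = 233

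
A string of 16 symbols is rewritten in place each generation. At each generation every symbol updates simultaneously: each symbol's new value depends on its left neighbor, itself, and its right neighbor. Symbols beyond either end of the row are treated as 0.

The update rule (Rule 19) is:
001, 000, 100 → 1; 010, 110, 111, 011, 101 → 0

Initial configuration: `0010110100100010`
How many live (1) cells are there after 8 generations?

6

1100000011011101
0011111100000000
1100000011111111
0011111100000000  (repeats generation 2; period 2)
generation 8: 0011111100000000
count of 1: 6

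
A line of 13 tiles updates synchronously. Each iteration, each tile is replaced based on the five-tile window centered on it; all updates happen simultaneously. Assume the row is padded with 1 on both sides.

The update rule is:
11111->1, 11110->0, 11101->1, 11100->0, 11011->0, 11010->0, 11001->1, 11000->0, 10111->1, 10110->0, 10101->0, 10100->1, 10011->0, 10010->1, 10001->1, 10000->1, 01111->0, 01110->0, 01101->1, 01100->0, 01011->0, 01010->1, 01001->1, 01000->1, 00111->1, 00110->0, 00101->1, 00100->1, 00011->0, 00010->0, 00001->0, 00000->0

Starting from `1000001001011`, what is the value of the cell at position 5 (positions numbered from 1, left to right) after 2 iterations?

iteration 1: 0010001111010
iteration 2: 1111101001000
position 5 holds 1

1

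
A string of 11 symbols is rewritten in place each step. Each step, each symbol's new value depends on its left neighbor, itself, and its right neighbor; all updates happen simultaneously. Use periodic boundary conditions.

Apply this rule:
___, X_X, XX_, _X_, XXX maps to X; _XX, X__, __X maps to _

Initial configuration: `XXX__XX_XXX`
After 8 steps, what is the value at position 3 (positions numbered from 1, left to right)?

X

XXX___XX_XX
XXX_X__XX_X
XXXXX___XX_
_XXXX_X__XX
X_XXXXX___X
XX_XXXX_X__
_XX_XXXXX__
__XX_XXXX_X
position 3 holds X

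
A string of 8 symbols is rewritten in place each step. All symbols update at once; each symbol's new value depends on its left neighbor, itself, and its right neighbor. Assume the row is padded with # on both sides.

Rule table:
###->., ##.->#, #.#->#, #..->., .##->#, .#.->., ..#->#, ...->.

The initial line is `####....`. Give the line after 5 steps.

...#...#
..#...##
.#...##.
#...####
#..##...

#..##...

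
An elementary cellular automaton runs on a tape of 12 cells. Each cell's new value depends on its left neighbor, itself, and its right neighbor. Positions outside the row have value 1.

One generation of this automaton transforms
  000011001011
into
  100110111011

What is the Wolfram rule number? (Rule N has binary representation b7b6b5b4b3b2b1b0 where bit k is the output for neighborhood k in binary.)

position 11: 111 → 1  (bit 7 = 1)
position 5: 110 → 0  (bit 6 = 0)
position 9: 101 → 0  (bit 5 = 0)
position 0: 100 → 1  (bit 4 = 1)
position 4: 011 → 1  (bit 3 = 1)
position 8: 010 → 1  (bit 2 = 1)
position 3: 001 → 1  (bit 1 = 1)
position 1: 000 → 0  (bit 0 = 0)
bits b7..b0 = 10011110 = 158

158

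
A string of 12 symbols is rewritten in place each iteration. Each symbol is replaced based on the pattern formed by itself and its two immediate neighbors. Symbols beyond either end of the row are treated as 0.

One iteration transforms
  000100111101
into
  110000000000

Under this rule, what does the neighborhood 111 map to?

0

At position 7 the neighborhood is 111; the next row has 0 there.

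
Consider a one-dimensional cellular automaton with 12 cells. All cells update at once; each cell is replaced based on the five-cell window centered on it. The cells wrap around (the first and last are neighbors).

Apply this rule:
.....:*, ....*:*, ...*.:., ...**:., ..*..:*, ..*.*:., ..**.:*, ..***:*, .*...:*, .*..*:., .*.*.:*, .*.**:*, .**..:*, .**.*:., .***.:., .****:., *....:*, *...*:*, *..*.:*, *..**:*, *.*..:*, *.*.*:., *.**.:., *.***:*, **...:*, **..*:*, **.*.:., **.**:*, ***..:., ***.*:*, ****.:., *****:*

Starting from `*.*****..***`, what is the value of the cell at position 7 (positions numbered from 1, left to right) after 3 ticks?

***.*..***..
*.*.*.**..**
*..*.*.****.
position 7 holds .

.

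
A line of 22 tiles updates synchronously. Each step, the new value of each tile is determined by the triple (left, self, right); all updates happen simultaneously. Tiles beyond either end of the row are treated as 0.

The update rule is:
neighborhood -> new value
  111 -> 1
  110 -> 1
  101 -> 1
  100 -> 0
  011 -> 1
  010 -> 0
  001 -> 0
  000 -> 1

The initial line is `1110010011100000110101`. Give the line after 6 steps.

1110000011101110111010
1110111011111111111100
1111111111111111111101
1111111111111111111110
1111111111111111111110  (fixed point — unchanged through step 6)

1111111111111111111110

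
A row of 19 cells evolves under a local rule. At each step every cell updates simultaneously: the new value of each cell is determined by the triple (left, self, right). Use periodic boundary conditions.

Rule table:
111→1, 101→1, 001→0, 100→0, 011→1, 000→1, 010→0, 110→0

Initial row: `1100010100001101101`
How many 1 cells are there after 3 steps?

13

1001001001101011011
0000000001010110111
0111111100101101110
count of 1: 13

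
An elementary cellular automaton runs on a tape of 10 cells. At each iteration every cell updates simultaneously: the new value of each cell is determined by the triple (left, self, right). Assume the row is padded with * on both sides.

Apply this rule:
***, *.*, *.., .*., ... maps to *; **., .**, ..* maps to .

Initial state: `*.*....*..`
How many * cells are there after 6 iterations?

8

iteration 1: .*****.**.
iteration 2: *.***.*..*
iteration 3: .*.*.***..
iteration 4: *****.*.*.
iteration 5: ****.*****
iteration 6: ***.*.****
count of *: 8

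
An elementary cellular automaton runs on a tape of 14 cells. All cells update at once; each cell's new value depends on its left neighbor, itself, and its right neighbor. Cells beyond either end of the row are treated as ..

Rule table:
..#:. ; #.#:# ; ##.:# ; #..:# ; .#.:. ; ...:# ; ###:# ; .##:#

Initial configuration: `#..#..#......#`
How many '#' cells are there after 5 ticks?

tick 1: .#..#..#####..
tick 2: ..#..#.#######
tick 3: #..#..########
tick 4: .#..#.########
tick 5: ..#..#########
count of #: 10

10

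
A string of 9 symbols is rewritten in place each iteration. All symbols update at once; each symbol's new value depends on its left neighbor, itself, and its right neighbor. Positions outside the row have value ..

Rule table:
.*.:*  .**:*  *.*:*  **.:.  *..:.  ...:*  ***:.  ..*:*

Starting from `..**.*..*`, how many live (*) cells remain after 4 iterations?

6

***.**.**
*..**.**.
*.**.**..
***.**..*
count of *: 6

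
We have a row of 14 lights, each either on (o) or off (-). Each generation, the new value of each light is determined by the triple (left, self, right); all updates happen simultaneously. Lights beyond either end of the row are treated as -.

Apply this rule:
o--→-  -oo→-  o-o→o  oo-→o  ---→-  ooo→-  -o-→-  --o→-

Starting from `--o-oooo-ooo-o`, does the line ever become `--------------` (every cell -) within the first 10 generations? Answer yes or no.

yes

---o---oo--oo-
--------o---o-
--------------
all cells are - at generation 3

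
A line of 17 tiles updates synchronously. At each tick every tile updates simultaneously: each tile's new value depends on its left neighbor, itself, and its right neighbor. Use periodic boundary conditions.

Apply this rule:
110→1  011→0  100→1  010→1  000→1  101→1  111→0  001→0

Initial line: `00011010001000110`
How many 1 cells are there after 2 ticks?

6

11001111101110011
01100000110011000
count of 1: 6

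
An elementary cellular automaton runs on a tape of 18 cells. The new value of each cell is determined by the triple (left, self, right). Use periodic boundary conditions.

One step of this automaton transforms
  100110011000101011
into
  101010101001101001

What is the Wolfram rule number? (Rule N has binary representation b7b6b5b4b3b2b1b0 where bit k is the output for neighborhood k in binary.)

198

position 17: 111 → 1  (bit 7 = 1)
position 0: 110 → 1  (bit 6 = 1)
position 13: 101 → 0  (bit 5 = 0)
position 1: 100 → 0  (bit 4 = 0)
position 3: 011 → 0  (bit 3 = 0)
position 12: 010 → 1  (bit 2 = 1)
position 2: 001 → 1  (bit 1 = 1)
position 10: 000 → 0  (bit 0 = 0)
bits b7..b0 = 11000110 = 198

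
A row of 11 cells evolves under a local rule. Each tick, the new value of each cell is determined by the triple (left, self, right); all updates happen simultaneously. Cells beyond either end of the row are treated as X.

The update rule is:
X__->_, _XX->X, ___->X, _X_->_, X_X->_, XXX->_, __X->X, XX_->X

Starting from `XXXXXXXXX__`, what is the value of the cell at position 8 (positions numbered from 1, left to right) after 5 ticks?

_

________X_X
_XXXXXXX__X
_X_____X_XX
___XXXX__X_
_XXX__X_X__
position 8 holds _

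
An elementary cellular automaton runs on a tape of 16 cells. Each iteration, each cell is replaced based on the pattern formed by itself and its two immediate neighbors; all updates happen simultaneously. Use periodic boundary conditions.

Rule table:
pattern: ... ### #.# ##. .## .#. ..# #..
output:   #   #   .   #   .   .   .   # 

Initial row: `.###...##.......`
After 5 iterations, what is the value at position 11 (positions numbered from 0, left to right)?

.

..####..########
#..####..#######
##..####..######
###..####..#####
####..####..####
position 11 holds .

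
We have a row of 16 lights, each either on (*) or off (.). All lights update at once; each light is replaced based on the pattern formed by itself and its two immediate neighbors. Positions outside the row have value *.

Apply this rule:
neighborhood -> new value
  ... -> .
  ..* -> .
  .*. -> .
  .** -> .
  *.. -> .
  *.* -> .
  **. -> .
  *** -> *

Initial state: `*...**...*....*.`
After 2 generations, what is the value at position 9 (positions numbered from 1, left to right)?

.

................
................
position 9 holds .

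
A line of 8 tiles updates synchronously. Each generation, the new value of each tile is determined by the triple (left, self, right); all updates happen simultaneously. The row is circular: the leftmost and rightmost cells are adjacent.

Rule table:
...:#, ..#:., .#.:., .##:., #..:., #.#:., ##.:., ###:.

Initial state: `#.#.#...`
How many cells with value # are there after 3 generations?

......#.
#####...
......#.
count of #: 1

1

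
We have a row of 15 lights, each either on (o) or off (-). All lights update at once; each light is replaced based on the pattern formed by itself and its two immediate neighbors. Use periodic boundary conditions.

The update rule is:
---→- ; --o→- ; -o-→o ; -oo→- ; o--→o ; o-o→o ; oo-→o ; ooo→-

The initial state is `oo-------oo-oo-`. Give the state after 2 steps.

o-oo-------oo-o

-oo-------oo-oo
o-oo-------oo-o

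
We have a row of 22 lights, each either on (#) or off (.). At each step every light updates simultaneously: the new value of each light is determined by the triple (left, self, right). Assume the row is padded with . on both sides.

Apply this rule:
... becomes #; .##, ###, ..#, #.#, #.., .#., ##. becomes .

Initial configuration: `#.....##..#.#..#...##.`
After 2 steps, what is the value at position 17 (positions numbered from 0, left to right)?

..###............#....
#.....##########...###
position 17 holds .

.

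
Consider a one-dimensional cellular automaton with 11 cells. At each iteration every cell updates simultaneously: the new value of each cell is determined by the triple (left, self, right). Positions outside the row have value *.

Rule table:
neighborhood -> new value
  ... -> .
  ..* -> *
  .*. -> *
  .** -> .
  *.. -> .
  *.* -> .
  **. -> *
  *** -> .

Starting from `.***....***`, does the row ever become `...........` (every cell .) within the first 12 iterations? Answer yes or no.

...*...*...
..**..**..*
.*.*.*.*.*.
.*.*.*.*.*.  (fixed point — unchanged through iteration 12)
iteration 12 is .*.*.*.*.*., still not uniform .

no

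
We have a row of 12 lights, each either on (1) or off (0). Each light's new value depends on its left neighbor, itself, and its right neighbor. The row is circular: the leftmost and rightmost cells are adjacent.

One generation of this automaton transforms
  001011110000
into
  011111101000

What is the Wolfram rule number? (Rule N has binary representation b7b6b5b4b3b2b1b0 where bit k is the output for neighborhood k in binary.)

190

position 5: 111 → 1  (bit 7 = 1)
position 7: 110 → 0  (bit 6 = 0)
position 3: 101 → 1  (bit 5 = 1)
position 8: 100 → 1  (bit 4 = 1)
position 4: 011 → 1  (bit 3 = 1)
position 2: 010 → 1  (bit 2 = 1)
position 1: 001 → 1  (bit 1 = 1)
position 0: 000 → 0  (bit 0 = 0)
bits b7..b0 = 10111110 = 190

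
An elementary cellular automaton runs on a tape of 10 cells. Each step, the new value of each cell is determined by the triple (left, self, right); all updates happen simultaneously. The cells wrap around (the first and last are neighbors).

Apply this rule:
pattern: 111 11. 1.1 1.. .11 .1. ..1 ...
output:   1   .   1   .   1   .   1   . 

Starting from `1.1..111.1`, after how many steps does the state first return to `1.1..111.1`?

.1..111.11
1..111.11.
..111.11.1
.111.11.1.
111.11.1..
11.11.1..1
1.11.1..11
.11.1..111
11.1..111.
1.1..111.1

10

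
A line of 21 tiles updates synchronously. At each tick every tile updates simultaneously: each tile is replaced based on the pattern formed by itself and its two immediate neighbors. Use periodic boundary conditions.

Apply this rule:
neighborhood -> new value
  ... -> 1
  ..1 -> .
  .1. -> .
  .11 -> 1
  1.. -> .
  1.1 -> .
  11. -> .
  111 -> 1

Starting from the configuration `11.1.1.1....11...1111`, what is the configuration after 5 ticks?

1........11.1..1.1111
..111111.1.......1111
..11111....11111.111.
1.1111..11.1111..11..
..111...1..111...1...

..111...1..111...1...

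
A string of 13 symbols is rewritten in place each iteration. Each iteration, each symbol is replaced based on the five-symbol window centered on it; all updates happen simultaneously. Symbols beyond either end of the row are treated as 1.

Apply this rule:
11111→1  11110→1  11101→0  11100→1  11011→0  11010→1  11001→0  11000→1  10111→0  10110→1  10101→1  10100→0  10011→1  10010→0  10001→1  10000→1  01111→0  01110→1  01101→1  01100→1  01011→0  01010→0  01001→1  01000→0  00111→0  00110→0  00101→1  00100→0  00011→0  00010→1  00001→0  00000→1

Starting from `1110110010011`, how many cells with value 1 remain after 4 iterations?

1100110001100
1101011100101
1011001100100
0011010100011
count of 1: 6

6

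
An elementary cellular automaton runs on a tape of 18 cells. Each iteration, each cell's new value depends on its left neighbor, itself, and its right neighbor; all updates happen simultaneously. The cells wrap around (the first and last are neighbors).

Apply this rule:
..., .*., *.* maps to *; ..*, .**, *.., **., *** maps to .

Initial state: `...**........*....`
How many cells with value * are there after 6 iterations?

**....******.*.***
...**.......***...
**....*****.....**
...**.......***...  (repeats iteration 2; period 2)
iteration 6: ...**.......***...
count of *: 5

5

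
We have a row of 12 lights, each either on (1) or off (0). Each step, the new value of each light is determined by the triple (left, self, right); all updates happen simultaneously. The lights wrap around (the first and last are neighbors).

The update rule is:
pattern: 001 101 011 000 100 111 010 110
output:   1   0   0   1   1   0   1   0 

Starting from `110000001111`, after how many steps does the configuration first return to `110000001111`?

2

001111110000
110000001111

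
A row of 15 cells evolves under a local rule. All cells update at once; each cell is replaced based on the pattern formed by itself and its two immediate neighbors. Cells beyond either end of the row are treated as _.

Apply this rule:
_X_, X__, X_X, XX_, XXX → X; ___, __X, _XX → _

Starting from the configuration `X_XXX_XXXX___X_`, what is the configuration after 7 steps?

step 1: XX_XXX_XXXX__XX
step 2: _XX_XXX_XXXX__X
step 3: __XX_XXX_XXXX_X
step 4: ___XX_XXX_XXXXX
step 5: ____XX_XXX_XXXX
step 6: _____XX_XXX_XXX
step 7: ______XX_XXX_XX

______XX_XXX_XX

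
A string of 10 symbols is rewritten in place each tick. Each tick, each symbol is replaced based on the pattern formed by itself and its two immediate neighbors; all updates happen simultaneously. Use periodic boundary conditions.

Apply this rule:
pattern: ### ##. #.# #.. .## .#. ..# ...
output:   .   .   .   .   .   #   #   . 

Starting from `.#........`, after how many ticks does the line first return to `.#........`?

10

tick 1: ##........
tick 2: .........#
tick 3: ........##
tick 4: .......#..
tick 5: ......##..
tick 6: .....#....
tick 7: ....##....
tick 8: ...#......
tick 9: ..##......
tick 10: .#........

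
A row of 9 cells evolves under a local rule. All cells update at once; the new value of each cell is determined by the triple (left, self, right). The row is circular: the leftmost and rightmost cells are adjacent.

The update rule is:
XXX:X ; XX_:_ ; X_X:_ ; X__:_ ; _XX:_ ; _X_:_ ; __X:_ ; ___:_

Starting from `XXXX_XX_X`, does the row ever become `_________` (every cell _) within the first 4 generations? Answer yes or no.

XXX______
_X_______
_________
all cells are _ at generation 3

yes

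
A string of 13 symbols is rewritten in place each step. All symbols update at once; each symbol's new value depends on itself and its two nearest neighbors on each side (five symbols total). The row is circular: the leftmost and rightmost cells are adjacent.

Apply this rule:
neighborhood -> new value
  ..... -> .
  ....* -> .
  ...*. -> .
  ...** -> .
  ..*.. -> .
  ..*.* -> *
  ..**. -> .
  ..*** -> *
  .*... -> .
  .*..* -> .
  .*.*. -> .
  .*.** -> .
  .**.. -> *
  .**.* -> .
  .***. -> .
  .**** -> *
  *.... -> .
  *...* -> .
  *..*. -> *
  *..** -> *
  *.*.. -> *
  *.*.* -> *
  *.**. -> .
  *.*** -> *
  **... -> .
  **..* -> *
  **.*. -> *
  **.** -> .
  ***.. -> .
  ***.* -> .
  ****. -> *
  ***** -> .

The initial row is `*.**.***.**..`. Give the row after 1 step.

*....*....***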